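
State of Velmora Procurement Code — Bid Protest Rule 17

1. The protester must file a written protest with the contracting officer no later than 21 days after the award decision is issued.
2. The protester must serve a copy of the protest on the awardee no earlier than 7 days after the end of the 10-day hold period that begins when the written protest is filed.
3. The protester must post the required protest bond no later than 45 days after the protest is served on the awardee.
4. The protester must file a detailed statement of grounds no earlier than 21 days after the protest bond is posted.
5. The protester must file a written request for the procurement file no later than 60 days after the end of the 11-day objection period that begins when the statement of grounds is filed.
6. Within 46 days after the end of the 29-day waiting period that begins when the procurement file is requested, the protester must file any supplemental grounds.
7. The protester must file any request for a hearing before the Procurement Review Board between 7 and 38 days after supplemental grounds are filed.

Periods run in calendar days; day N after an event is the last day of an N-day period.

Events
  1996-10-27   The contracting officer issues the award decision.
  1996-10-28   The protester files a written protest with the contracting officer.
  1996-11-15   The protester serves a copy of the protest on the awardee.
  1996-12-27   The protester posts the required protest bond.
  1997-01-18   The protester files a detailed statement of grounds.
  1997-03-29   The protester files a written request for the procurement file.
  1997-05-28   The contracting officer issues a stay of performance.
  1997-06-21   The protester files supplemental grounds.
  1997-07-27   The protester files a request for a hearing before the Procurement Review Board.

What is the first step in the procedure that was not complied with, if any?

Step 6

(1) due by 1996-10-27 + 21 days = 1996-11-17; 1996-10-28 is within that limit.
(2) permitted from 1996-11-07 + 7 days = 1996-11-14 onward; done 1996-11-15, after the minimum wait.
(3) due by 1996-11-15 + 45 days = 1996-12-30; done 1996-12-27 — timely.
(4) permitted from 1996-12-27 + 21 days = 1997-01-17 onward; done 1997-01-18 — permitted.
(5) due by 1997-01-29 + 60 days = 1997-03-30; 1997-03-29 is within that limit.
(6) due by 1997-04-27 + 46 days = 1997-06-12; done 1997-06-21 — 9 days late.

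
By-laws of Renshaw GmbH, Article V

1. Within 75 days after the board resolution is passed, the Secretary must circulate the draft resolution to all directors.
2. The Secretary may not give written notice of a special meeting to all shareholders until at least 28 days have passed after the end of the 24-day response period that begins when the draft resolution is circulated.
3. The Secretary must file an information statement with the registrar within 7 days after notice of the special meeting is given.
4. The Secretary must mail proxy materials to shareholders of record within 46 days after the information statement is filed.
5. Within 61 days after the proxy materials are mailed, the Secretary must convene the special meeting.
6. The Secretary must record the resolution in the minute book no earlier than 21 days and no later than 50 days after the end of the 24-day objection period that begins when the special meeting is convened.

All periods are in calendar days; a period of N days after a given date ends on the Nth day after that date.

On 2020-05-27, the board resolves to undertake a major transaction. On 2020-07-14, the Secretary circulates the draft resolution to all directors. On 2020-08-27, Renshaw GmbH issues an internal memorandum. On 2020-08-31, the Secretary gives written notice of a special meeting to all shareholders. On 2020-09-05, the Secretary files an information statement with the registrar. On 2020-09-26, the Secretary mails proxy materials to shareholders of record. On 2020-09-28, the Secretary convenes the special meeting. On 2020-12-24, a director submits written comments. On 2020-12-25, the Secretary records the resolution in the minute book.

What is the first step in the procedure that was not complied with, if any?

Step 2

(1) due by 2020-05-27 + 75 days = 2020-08-10; done 2020-07-14 — timely.
(2) permitted from 2020-08-07 + 28 days = 2020-09-04 onward; 2020-08-31 is 4 days before the earliest permitted date.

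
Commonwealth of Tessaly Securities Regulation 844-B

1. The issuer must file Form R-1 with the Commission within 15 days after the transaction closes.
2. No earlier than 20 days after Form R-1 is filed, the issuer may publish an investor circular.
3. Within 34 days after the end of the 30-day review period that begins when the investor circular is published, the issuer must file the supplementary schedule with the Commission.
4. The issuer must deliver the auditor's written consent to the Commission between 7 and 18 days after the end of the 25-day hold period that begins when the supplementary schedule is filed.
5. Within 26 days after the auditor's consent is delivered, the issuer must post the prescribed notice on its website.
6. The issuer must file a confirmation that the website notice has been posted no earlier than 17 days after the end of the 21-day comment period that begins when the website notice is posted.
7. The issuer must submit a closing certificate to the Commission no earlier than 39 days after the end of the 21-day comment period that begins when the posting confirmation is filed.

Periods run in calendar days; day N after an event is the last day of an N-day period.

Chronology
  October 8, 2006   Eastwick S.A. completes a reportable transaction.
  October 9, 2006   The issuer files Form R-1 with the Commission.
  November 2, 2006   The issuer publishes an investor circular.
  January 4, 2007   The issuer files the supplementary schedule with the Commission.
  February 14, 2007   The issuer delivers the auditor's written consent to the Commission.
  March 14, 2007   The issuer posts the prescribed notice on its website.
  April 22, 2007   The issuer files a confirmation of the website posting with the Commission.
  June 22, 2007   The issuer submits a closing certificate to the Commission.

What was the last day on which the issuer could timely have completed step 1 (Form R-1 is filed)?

Step 1 runs from October 8, 2006, when the transaction closes. 15 days after October 8, 2006 is October 23, 2006.

October 23, 2006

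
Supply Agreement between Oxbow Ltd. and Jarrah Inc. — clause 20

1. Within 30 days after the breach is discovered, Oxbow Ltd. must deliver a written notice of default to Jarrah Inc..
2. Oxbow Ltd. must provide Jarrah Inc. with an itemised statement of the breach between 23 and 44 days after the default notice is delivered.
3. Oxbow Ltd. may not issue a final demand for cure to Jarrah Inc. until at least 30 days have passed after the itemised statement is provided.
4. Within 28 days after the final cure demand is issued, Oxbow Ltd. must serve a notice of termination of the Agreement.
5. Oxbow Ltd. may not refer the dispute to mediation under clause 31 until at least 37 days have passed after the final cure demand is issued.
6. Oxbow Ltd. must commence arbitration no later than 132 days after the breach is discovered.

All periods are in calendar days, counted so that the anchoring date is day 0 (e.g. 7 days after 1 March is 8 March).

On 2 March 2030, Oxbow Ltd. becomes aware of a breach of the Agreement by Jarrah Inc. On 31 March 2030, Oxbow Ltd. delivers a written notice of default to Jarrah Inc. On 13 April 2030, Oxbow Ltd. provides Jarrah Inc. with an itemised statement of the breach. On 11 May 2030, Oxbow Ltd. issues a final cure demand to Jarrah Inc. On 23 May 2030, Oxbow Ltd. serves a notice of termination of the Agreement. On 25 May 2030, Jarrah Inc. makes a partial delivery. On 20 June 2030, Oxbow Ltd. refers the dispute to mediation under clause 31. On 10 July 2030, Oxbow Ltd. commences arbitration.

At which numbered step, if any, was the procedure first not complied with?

Step 2

(1) due by 2 March 2030 + 30 days = 1 April 2030; done 31 March 2030 — timely.
(2) the permitted window runs from 31 March 2030 + 23 = 23 April 2030 to 31 March 2030 + 44 = 14 May 2030; 13 April 2030 is 10 days too early.
That is the first point of non-compliance.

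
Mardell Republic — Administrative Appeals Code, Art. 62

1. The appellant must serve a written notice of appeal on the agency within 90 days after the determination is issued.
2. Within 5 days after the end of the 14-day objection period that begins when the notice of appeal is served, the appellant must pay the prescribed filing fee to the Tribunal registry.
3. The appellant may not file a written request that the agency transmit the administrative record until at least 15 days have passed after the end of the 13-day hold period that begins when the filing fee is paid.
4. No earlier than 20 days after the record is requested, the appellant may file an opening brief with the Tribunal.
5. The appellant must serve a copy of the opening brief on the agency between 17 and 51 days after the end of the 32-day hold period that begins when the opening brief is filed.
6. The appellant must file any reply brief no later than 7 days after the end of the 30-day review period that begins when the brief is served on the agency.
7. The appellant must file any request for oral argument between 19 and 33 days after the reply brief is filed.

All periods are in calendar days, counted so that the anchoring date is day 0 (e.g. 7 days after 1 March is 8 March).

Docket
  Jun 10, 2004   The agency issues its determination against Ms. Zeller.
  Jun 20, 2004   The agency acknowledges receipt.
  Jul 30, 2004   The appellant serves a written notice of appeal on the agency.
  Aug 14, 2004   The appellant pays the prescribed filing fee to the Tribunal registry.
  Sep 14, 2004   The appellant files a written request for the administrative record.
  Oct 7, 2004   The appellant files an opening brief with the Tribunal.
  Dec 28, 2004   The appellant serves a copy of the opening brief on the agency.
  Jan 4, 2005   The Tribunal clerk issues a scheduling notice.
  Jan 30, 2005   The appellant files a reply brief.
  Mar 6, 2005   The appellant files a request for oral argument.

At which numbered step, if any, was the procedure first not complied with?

Step 1: 90 days after Jun 10, 2004 (when the determination is issued) is Sep 8, 2004; done Jul 30, 2004 — timely.
Step 2: 5 days after Aug 13, 2004 (end of the 14-day objection period, which began when the notice of appeal is served on Jul 30, 2004) is Aug 18, 2004; done Aug 14, 2004 — timely.
Step 3: the earliest permitted date is 15 days after Aug 27, 2004 (end of the 13-day hold period, which began when the filing fee is paid on Aug 14, 2004), i.e. Sep 11, 2004; done Sep 14, 2004, after the minimum wait.
Step 4: the earliest permitted date is 20 days after Sep 14, 2004 (when the record is requested), i.e. Oct 4, 2004; done Oct 7, 2004 — permitted.
Step 5: the window is 17–51 days after Nov 8, 2004 (end of the 32-day hold period, which began when the opening brief is filed on Oct 7, 2004), so Nov 25, 2004 through Dec 29, 2004; Dec 28, 2004 falls inside that range.
Step 6: 7 days after Jan 27, 2005 (end of the 30-day review period, which began when the brief is served on the agency on Dec 28, 2004) is Feb 3, 2005; completed Jan 30, 2005, before the deadline.
Step 7: the window is 19–33 days after Jan 30, 2005 (when the reply brief is filed), so Feb 18, 2005 through Mar 4, 2005; Mar 6, 2005 is 2 days past the end of the window.

Step 7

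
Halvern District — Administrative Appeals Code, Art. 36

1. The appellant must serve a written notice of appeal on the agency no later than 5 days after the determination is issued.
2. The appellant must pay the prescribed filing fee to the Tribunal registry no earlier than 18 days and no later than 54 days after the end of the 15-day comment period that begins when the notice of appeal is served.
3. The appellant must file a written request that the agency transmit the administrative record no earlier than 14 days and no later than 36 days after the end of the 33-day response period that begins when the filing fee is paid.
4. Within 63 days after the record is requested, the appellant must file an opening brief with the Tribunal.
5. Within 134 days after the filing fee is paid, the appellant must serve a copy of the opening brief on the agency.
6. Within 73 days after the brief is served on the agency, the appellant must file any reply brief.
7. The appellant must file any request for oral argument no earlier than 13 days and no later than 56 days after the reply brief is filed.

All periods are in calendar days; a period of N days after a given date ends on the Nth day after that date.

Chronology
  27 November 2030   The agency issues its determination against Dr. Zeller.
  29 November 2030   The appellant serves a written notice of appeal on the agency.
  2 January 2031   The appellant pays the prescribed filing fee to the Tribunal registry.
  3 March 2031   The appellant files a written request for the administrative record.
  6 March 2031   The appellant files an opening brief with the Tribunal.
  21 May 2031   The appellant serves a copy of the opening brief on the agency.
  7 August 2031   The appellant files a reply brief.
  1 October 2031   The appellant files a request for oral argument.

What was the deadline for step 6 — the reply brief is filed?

2 August 2031

Step 6 runs from 21 May 2031, when the brief is served on the agency. 73 days after 21 May 2031 is 2 August 2031.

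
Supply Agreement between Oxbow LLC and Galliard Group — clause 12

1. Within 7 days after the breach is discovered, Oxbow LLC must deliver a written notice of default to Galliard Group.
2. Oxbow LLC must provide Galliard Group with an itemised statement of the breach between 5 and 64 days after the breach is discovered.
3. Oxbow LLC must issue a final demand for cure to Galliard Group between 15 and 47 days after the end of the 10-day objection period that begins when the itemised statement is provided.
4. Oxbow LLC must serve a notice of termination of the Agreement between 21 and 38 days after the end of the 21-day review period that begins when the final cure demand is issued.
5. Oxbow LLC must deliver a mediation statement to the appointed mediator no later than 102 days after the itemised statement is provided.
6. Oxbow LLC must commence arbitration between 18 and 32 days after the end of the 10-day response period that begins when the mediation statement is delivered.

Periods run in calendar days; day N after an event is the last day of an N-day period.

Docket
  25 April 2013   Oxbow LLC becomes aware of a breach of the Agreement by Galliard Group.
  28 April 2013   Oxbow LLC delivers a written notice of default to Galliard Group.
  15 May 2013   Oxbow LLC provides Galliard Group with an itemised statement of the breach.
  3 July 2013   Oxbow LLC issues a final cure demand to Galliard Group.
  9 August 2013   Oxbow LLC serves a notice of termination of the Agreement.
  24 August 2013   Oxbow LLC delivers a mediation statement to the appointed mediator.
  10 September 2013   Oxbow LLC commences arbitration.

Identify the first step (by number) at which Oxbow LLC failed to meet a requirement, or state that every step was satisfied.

Step 1 — counting 7 days from 25 April 2013 (when the breach is discovered) gives a deadline of 2 May 2013; completed 28 April 2013, before the deadline.
Step 2 — 5 and 64 days from 25 April 2013 (when the breach is discovered) are 30 April 2013 and 28 June 2013 respectively; done 15 May 2013, which is between those dates.
Step 3 — 15 and 47 days from 25 May 2013 (end of the 10-day objection period, which began when the itemised statement is provided on 15 May 2013) are 9 June 2013 and 11 July 2013 respectively; done 3 July 2013, which is between those dates.
Step 4 — 21 and 38 days from 24 July 2013 (end of the 21-day review period, which began when the final cure demand is issued on 3 July 2013) are 14 August 2013 and 31 August 2013 respectively; 9 August 2013 is 5 days too early.
No need to go further; step 4 was not satisfied.

Step 4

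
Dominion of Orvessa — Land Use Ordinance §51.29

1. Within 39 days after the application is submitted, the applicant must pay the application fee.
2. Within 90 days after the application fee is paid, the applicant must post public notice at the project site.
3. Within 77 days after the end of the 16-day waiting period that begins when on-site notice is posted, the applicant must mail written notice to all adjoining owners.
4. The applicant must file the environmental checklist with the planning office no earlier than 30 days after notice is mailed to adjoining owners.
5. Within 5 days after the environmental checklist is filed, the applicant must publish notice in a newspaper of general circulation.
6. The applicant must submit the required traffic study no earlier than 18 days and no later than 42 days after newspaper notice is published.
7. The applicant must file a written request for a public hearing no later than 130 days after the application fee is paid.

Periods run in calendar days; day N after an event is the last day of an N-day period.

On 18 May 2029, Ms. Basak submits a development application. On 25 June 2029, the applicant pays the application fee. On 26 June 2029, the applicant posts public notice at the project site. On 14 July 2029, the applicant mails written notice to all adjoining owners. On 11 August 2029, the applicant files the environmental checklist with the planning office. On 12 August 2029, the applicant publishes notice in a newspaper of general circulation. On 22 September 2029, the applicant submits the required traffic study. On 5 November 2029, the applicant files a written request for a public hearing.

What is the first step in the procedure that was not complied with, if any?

Step 4

(1) due by 18 May 2029 + 39 days = 26 June 2029; completed 25 June 2029, before the deadline.
(2) due by 25 June 2029 + 90 days = 23 September 2029; completed 26 June 2029, before the deadline.
(3) due by 12 July 2029 + 77 days = 27 September 2029; 14 July 2029 is within that limit.
(4) permitted from 14 July 2029 + 30 days = 13 August 2029 onward; done 11 August 2029 — 2 days too early.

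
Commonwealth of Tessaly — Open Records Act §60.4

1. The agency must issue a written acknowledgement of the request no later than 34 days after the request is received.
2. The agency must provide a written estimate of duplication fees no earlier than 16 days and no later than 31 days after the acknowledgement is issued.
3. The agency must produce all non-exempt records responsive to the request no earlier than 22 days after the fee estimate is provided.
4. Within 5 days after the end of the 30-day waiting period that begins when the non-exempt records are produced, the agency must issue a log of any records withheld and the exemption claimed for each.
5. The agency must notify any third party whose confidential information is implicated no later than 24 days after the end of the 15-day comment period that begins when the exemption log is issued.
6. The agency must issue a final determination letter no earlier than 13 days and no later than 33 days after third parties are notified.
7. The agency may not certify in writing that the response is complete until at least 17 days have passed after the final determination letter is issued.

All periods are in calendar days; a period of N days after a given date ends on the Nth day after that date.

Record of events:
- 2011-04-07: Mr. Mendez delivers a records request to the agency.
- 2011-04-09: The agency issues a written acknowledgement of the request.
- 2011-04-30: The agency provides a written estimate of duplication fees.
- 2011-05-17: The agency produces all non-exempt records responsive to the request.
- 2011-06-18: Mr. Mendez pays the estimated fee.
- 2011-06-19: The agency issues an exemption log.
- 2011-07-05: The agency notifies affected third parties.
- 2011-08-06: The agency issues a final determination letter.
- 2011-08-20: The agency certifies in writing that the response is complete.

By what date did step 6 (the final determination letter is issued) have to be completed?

Step 6 runs from 2011-07-05, when third parties are notified. The window is 13–33 days after 2011-07-05; it closes on 2011-08-07.

2011-08-07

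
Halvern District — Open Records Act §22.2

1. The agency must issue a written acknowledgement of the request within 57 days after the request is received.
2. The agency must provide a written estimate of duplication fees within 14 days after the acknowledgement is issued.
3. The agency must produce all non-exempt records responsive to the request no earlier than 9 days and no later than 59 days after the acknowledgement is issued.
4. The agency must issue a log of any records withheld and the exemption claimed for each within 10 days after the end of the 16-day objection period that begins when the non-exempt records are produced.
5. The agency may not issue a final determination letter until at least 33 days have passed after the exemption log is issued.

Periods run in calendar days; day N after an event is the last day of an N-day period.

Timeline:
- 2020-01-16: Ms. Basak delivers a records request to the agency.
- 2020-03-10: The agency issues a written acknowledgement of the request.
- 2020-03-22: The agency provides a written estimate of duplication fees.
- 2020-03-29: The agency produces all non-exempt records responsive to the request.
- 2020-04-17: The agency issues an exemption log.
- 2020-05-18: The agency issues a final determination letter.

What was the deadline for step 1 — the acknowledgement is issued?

Step 1 runs from 2020-01-16, when the request is received. 57 days after 2020-01-16 is 2020-03-13.

2020-03-13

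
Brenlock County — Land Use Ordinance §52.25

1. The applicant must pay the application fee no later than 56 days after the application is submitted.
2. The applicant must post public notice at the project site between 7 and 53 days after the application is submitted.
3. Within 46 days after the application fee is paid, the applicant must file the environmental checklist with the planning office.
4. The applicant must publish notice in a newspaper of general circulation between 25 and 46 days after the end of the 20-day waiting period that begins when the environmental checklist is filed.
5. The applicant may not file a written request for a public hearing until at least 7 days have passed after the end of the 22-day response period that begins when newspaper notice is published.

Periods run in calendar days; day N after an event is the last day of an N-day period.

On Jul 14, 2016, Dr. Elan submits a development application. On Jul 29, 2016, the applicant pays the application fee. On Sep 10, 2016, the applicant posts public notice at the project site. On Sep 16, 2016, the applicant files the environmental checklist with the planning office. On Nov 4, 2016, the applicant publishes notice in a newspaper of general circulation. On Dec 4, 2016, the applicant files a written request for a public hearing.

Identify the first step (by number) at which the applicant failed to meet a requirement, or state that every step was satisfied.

Step 2

Step 1 — counting 56 days from Jul 14, 2016 (when the application is submitted) gives a deadline of Sep 8, 2016; Jul 29, 2016 is within that limit.
Step 2 — 7 and 53 days from Jul 14, 2016 (when the application is submitted) are Jul 21, 2016 and Sep 5, 2016 respectively; Sep 10, 2016 is 5 days past the end of the window.
The procedure was therefore not followed at step 2.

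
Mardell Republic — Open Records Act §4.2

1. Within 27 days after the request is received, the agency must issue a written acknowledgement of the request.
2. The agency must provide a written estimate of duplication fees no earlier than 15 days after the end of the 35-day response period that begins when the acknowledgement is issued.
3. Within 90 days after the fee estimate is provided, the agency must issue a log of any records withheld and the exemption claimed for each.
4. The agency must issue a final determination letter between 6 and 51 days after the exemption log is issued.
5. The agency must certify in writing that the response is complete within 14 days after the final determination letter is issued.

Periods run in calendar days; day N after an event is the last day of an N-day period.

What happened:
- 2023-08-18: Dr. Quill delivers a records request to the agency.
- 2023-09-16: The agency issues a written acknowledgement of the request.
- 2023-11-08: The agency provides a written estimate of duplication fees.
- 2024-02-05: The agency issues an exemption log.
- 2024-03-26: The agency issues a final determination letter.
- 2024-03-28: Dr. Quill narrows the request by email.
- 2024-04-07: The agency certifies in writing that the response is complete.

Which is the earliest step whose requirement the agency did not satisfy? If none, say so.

Step 1 — counting 27 days from 2023-08-18 (when the request is received) gives a deadline of 2023-09-14; done 2023-09-16 — 2 days late.

Step 1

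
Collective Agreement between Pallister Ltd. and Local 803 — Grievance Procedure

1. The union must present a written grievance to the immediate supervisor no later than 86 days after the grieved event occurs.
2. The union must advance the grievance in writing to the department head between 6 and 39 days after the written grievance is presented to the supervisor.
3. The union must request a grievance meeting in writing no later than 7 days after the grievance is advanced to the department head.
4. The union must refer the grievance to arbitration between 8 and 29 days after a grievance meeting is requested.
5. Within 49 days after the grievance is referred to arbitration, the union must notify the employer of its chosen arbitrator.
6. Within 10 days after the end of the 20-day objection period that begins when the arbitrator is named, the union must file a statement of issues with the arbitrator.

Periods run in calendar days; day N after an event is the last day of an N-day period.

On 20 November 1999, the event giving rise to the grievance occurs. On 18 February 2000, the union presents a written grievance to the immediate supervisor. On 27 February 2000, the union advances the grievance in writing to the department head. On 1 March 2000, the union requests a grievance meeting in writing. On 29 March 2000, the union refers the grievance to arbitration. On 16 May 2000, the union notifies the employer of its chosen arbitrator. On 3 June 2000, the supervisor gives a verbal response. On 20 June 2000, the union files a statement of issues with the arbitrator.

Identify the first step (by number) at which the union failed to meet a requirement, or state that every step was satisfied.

(1) due by 20 November 1999 + 86 days = 14 February 2000; done 18 February 2000 — 4 days late.
That is the first point of non-compliance.

Step 1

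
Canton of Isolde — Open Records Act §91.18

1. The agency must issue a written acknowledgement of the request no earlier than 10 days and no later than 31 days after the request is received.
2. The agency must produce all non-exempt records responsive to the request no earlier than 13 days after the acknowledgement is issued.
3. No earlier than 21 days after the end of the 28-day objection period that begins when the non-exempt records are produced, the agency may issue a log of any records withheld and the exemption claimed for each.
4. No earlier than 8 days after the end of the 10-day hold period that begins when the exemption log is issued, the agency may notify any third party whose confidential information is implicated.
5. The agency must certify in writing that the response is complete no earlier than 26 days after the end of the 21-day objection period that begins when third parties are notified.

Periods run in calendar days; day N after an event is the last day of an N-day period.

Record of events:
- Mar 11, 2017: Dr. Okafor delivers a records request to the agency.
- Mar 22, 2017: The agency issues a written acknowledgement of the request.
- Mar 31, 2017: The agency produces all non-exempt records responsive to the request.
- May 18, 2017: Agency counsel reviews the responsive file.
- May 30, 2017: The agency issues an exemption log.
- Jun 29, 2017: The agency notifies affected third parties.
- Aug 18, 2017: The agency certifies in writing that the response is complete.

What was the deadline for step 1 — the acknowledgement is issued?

Apr 11, 2017

Step 1 runs from Mar 11, 2017, when the request is received. The window is 10–31 days after Mar 11, 2017; it closes on Apr 11, 2017.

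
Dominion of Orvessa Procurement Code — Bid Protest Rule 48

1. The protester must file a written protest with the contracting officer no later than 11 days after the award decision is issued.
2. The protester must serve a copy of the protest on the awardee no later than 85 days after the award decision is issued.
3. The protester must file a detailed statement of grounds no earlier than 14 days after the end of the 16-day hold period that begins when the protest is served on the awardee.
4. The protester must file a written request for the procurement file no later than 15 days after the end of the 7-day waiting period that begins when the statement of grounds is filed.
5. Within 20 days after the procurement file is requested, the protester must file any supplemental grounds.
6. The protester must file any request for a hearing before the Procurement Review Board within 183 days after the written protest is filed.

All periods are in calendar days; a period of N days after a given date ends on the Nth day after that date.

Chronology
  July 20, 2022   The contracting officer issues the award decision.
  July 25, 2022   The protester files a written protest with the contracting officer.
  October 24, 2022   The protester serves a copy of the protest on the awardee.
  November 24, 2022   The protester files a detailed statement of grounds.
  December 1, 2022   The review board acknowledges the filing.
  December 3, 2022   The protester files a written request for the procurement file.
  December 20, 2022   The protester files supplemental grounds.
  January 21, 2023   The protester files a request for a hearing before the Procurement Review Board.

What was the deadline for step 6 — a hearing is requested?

Step 6 runs from July 25, 2022, when the written protest is filed. 183 days after July 25, 2022 is January 24, 2023.

January 24, 2023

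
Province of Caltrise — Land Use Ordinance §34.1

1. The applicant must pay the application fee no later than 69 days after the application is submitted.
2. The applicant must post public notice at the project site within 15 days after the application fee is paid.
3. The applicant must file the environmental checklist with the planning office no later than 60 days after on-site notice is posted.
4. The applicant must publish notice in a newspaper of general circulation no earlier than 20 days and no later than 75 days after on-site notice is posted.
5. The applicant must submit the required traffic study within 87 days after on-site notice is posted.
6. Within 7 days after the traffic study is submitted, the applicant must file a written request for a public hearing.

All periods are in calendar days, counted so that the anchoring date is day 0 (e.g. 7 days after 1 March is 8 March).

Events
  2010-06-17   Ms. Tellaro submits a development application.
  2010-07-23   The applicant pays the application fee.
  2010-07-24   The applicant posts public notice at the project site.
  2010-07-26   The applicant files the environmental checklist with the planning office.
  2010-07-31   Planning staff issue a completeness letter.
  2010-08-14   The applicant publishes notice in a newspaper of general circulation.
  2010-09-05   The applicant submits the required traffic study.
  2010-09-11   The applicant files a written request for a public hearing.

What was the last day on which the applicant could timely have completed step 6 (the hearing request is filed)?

2010-09-12

Step 6 runs from 2010-09-05, when the traffic study is submitted. 7 days after 2010-09-05 is 2010-09-12.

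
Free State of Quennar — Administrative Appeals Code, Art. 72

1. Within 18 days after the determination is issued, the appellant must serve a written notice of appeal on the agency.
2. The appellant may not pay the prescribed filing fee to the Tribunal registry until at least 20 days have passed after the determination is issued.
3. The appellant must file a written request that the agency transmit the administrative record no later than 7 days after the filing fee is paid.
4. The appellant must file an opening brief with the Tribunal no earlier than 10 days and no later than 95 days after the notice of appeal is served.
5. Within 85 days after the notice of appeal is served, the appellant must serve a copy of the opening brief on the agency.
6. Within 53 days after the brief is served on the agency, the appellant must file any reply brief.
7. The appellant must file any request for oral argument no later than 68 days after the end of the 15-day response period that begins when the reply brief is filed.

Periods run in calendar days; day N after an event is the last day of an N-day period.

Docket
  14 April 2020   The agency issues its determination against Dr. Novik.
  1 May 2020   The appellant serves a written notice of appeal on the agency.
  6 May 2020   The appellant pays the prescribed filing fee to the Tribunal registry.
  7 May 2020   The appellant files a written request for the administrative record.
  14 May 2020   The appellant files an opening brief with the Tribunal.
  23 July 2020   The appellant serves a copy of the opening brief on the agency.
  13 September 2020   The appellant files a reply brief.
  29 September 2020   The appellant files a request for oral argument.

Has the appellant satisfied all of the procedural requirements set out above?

Yes

Step 1 — counting 18 days from 14 April 2020 (when the determination is issued) gives a deadline of 2 May 2020; 1 May 2020 is within that limit.
Step 2 — must wait 20 days from 14 April 2020 (when the determination is issued), so not before 4 May 2020; 6 May 2020 is on or after that date.
Step 3 — counting 7 days from 6 May 2020 (when the filing fee is paid) gives a deadline of 13 May 2020; completed 7 May 2020, before the deadline.
Step 4 — 10 and 95 days from 1 May 2020 (when the notice of appeal is served) are 11 May 2020 and 4 August 2020 respectively; done 14 May 2020, which is between those dates.
Step 5 — counting 85 days from 1 May 2020 (when the notice of appeal is served) gives a deadline of 25 July 2020; completed 23 July 2020, before the deadline.
Step 6 — counting 53 days from 23 July 2020 (when the brief is served on the agency) gives a deadline of 14 September 2020; 13 September 2020 is within that limit.
Step 7 — counting 68 days from 28 September 2020 (end of the 15-day response period, which began when the reply brief is filed on 13 September 2020) gives a deadline of 5 December 2020; completed 29 September 2020, before the deadline.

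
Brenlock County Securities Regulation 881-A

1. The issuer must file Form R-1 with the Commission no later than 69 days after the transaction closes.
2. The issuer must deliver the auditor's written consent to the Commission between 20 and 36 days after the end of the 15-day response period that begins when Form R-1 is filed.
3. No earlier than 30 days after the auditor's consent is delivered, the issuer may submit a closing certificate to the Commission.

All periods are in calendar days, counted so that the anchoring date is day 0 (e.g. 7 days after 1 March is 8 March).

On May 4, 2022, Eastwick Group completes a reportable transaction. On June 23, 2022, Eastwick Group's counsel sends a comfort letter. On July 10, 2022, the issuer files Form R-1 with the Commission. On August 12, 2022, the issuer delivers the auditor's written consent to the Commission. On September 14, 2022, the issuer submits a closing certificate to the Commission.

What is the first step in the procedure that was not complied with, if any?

(1) due by May 4, 2022 + 69 days = July 12, 2022; done July 10, 2022 — timely.
(2) the permitted window runs from July 25, 2022 + 20 = August 14, 2022 to July 25, 2022 + 36 = August 30, 2022; done August 12, 2022 — 2 days before the window opened.

Step 2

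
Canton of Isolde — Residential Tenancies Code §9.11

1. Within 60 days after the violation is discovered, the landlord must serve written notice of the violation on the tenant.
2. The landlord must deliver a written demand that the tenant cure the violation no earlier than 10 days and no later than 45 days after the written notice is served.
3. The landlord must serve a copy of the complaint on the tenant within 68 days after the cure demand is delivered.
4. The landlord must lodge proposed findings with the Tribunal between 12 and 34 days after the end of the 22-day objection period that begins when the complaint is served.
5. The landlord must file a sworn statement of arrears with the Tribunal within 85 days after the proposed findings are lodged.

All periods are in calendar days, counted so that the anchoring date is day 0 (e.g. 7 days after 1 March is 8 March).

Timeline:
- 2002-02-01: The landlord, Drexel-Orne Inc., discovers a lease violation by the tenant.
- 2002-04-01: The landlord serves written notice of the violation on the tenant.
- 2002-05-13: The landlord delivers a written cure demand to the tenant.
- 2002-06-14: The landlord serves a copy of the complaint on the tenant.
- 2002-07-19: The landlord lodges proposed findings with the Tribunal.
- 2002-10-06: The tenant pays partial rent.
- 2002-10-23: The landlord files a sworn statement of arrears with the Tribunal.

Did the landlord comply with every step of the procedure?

Step 1 — counting 60 days from 2002-02-01 (when the violation is discovered) gives a deadline of 2002-04-02; completed 2002-04-01, before the deadline.
Step 2 — 10 and 45 days from 2002-04-01 (when the written notice is served) are 2002-04-11 and 2002-05-16 respectively; done 2002-05-13 — within the window.
Step 3 — counting 68 days from 2002-05-13 (when the cure demand is delivered) gives a deadline of 2002-07-20; completed 2002-06-14, before the deadline.
Step 4 — 12 and 34 days from 2002-07-06 (end of the 22-day objection period, which began when the complaint is served on 2002-06-14) are 2002-07-18 and 2002-08-09 respectively; done 2002-07-19 — within the window.
Step 5 — counting 85 days from 2002-07-19 (when the proposed findings are lodged) gives a deadline of 2002-10-12; done 2002-10-23 — 11 days late.
That is the first point of non-compliance.

No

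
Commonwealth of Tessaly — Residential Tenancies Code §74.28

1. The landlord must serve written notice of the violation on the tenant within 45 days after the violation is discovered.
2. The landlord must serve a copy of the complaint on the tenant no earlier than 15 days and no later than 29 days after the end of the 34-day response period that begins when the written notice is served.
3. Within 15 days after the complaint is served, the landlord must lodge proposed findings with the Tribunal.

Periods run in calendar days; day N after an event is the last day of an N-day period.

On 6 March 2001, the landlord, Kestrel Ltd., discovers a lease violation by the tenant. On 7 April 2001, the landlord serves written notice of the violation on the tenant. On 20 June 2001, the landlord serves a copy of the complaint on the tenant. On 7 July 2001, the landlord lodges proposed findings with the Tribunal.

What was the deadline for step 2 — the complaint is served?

The written notice is served on 7 April 2001; the 34-day response period therefore ends 11 May 2001, and step 2 runs from that date. The window is 15–29 days after 11 May 2001; it closes on 9 June 2001.

9 June 2001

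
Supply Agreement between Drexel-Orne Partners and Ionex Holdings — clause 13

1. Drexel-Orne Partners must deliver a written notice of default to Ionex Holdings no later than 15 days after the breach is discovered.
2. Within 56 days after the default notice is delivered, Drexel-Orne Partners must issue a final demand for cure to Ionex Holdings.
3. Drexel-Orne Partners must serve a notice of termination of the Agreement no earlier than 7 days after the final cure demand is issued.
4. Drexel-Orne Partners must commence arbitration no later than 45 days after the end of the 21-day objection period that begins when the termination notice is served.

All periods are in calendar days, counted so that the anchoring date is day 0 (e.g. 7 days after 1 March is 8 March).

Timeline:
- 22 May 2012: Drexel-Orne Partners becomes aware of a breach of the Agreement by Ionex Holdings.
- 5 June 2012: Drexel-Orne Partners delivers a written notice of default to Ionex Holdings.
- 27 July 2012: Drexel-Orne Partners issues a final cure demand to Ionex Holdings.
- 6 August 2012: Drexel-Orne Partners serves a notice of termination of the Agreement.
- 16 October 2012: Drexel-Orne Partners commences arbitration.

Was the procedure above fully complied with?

(1) due by 22 May 2012 + 15 days = 6 June 2012; done 5 June 2012 — timely.
(2) due by 5 June 2012 + 56 days = 31 July 2012; done 27 July 2012 — timely.
(3) permitted from 27 July 2012 + 7 days = 3 August 2012 onward; 6 August 2012 is on or after that date.
(4) due by 27 August 2012 + 45 days = 11 October 2012; 16 October 2012 misses that deadline by 5 days.

No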